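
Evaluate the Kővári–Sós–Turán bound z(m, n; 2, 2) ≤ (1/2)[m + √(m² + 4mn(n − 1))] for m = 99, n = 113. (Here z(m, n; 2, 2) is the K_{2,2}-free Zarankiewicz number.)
z(99, 113; 2, 2) ≤ (1/2)[99 + √(99² + 4·99·113·112)] = (1/2)[99 + √5021577] = 1169.9438

Kővári–Sós–Turán: let r_1, ..., r_99 be the row sums and z = Σ r_i the total number of 1s. Each pair of columns can share at most one row with both entries 1 (else a 2×2 all-ones block appears), so Σ_i C(r_i, 2) ≤ C(113, 2) = 6328. By convexity Σ_i C(r_i, 2) ≥ 99·C(z/99, 2) = z(z − 99)/(2·99), giving z² − 99z − 99·113·112 ≤ 0 and hence z ≤ (1/2)[99 + √(9801 + 4·1252944)] = (1/2)[99 + √5021577] ≈ (1/2)(99 + 2240.8875) = 1169.9438.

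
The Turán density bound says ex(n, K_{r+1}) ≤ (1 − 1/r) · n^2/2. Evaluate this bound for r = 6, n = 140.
Turán density bound = (5/6) · 140^2/2 = 24500/3 ≈ 8166.6667

Turán's theorem: ex(n, K_{r+1}) is achieved by the complete r-partite Turán graph T(n, r) with parts as balanced as possible, and is at most (1 − 1/r) · n^2/2. For r = 6, n = 140: the density bound is (5/6) · 19600/2 = 24500/3 ≈ 8166.6667. The integer-valued extremum is e(T(140, 6)) = 8166, which is strictly less than the density bound 24500/3 since 6 ∤ 140 (the parts of T(140, 6) cannot all be equal).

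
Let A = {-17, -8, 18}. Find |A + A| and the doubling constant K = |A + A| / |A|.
K = |A + A| / |A| = 6/3 = 2

Enumerate A + A = {a + b : a, b ∈ A}. With |A| = 3, there are |A|^2 = 9 ordered sum pairs; collecting distinct values, A + A = {-34, -25, -16, 1, 10, 36}, so |A + A| = 6. Thus K = 6/3 = 2. For comparison, the minimum possible |A + A| over all 3-element sets is 2·3 − 1 = 5 (so min K = 5/3), attained only by arithmetic progressions.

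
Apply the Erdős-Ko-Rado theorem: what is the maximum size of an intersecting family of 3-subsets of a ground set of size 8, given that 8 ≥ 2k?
max |F| = C(7, 2) = 21

The Erdős-Ko-Rado theorem states: for n ≥ 2k, an intersecting family of k-subsets of an n-element set has size at most C(n − 1, k − 1), with equality for 'star' families {A ⊆ [n] : |A| = k, i ∈ A} (fix an element i). For n = 8, k = 3: C(7, 2) = 21.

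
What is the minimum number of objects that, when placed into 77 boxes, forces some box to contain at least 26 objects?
n = (26 − 1)·77 + 1 = 1926

By the generalised pigeonhole principle, to guarantee some box contains ≥ r objects we need more than (r − 1) · k objects total. Threshold: n = (r − 1) · k + 1. With r = 26 and k = 77: n = 25 · 77 + 1 = 1925 + 1 = 1926. For n = 1925 = 25 · 77, we can put exactly 25 objects in every box, avoiding 26 in any single one — so 1926 is tight.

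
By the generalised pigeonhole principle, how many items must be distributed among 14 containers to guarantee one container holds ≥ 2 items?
n = (2 − 1)·14 + 1 = 15

By the generalised pigeonhole principle, to guarantee some box contains ≥ r objects we need more than (r − 1) · k objects total. Threshold: n = (r − 1) · k + 1. With r = 2 and k = 14: n = 1 · 14 + 1 = 14 + 1 = 15. For n = 14 = 1 · 14, we can put exactly 1 objects in every box, avoiding 2 in any single one — so 15 is tight.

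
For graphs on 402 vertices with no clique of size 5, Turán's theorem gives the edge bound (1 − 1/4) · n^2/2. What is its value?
Turán density bound = (3/4) · 402^2/2 = 121203/2 ≈ 60601.5

Turán's theorem: ex(n, K_{r+1}) is achieved by the complete r-partite Turán graph T(n, r) with parts as balanced as possible, and is at most (1 − 1/r) · n^2/2. For r = 4, n = 402: the density bound is (3/4) · 161604/2 = 121203/2 ≈ 60601.5. The integer-valued extremum is e(T(402, 4)) = 60601, which is strictly less than the density bound 121203/2 since 4 ∤ 402 (the parts of T(402, 4) cannot all be equal).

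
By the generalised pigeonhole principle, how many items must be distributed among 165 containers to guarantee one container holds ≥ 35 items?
n = (35 − 1)·165 + 1 = 5611

By the generalised pigeonhole principle, to guarantee some box contains ≥ r objects we need more than (r − 1) · k objects total. Threshold: n = (r − 1) · k + 1. With r = 35 and k = 165: n = 34 · 165 + 1 = 5610 + 1 = 5611. For n = 5610 = 34 · 165, we can put exactly 34 objects in every box, avoiding 35 in any single one — so 5611 is tight.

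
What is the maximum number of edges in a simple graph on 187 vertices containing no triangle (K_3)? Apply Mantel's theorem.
ex(187, K_3) = ⌊187^2/4⌋ = 8742

Mantel (1907): a triangle-free graph on n vertices has at most ⌊n^2/4⌋ edges, with equality for the complete bipartite graph K_{⌊n/2⌋, ⌈n/2⌉}. For n = 187: ⌊187^2/4⌋ = ⌊34969/4⌋ = 8742. The extremal graph is K_{93, 94}, which has 93·94 = 8742 edges.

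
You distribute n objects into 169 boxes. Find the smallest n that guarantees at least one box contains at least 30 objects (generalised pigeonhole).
n = (30 − 1)·169 + 1 = 4902

By the generalised pigeonhole principle, to guarantee some box contains ≥ r objects we need more than (r − 1) · k objects total. Threshold: n = (r − 1) · k + 1. With r = 30 and k = 169: n = 29 · 169 + 1 = 4901 + 1 = 4902. For n = 4901 = 29 · 169, we can put exactly 29 objects in every box, avoiding 30 in any single one — so 4902 is tight.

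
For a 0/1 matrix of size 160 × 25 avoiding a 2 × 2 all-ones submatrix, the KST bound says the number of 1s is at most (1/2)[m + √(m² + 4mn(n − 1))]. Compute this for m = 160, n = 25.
z(160, 25; 2, 2) ≤ (1/2)[160 + √(160² + 4·160·25·24)] = (1/2)[160 + √409600] = 400

Kővári–Sós–Turán: let r_1, ..., r_160 be the row sums and z = Σ r_i the total number of 1s. Each pair of columns can share at most one row with both entries 1 (else a 2×2 all-ones block appears), so Σ_i C(r_i, 2) ≤ C(25, 2) = 300. By convexity Σ_i C(r_i, 2) ≥ 160·C(z/160, 2) = z(z − 160)/(2·160), giving z² − 160z − 160·25·24 ≤ 0 and hence z ≤ (1/2)[160 + √(25600 + 4·96000)] = (1/2)[160 + √409600] ≈ (1/2)(160 + 640) = 400.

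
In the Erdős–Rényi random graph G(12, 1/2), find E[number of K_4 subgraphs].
E[# K_4] = C(12, 4) · (1/2)^C(4, 2) = 495 / 2^6 = 7.734375

For each 4-subset S of vertices (there are C(12, 4) = 495 such S), let X_S = 1 if S induces a K_4 (all C(4, 2) = 6 edges present). Then P(X_S = 1) = (1/2)^6 = 1/64. By linearity of expectation, E[# K_4] = C(12, 4) · (1/2)^6 = 495 / 64 = 7.734375.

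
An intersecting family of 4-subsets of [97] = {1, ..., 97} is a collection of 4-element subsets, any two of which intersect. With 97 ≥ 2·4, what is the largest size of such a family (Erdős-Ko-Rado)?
max |F| = C(96, 3) = 142880

Erdős-Ko-Rado (1961): when n ≥ 2k, max |F| = C(n−1, k−1). The bound is attained by the star {A : i ∈ A} for any fixed i ∈ [n]. Here C(97−1, 4−1) = C(96, 3) = 142880.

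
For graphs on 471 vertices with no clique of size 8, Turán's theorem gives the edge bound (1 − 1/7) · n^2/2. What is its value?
Turán density bound = (6/7) · 471^2/2 = 665523/7 ≈ 95074.7143

Turán's theorem: ex(n, K_{r+1}) is achieved by the complete r-partite Turán graph T(n, r) with parts as balanced as possible, and is at most (1 − 1/r) · n^2/2. For r = 7, n = 471: the density bound is (6/7) · 221841/2 = 665523/7 ≈ 95074.7143. The integer-valued extremum is e(T(471, 7)) = 95074, which is strictly less than the density bound 665523/7 since 7 ∤ 471 (the parts of T(471, 7) cannot all be equal).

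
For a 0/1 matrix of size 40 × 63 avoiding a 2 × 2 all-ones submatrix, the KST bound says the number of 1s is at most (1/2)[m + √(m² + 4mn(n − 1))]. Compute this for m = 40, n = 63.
z(40, 63; 2, 2) ≤ (1/2)[40 + √(40² + 4·40·63·62)] = (1/2)[40 + √626560] = 415.7777

Kővári–Sós–Turán: let r_1, ..., r_40 be the row sums and z = Σ r_i the total number of 1s. Each pair of columns can share at most one row with both entries 1 (else a 2×2 all-ones block appears), so Σ_i C(r_i, 2) ≤ C(63, 2) = 1953. By convexity Σ_i C(r_i, 2) ≥ 40·C(z/40, 2) = z(z − 40)/(2·40), giving z² − 40z − 40·63·62 ≤ 0 and hence z ≤ (1/2)[40 + √(1600 + 4·156240)] = (1/2)[40 + √626560] ≈ (1/2)(40 + 791.5554) = 415.7777.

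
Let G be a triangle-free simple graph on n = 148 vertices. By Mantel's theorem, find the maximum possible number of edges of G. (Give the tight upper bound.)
ex(148, K_3) = ⌊148^2/4⌋ = 5476

Mantel (1907): a triangle-free graph on n vertices has at most ⌊n^2/4⌋ edges, with equality for the complete bipartite graph K_{⌊n/2⌋, ⌈n/2⌉}. For n = 148: ⌊148^2/4⌋ = ⌊21904/4⌋ = 5476. The extremal graph is K_{74, 74}, which has 74·74 = 5476 edges.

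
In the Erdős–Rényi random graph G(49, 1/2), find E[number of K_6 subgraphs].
E[# K_6] = C(49, 6) · (1/2)^C(6, 2) = 13983816 / 2^15 = 1747977/4096 ≈ 426.752197

For each 6-subset S of vertices (there are C(49, 6) = 13983816 such S), let X_S = 1 if S induces a K_6 (all C(6, 2) = 15 edges present). Then P(X_S = 1) = (1/2)^15 = 1/32768. By linearity of expectation, E[# K_6] = C(49, 6) · (1/2)^15 = 13983816 / 32768 = 1747977/4096 ≈ 426.752197.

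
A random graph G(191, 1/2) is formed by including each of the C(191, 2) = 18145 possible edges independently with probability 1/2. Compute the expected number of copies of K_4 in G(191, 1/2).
E[# K_4] = C(191, 4) · (1/2)^C(4, 2) = 53727345 / 2^6 = 839489.765625

For each 4-subset S of vertices (there are C(191, 4) = 53727345 such S), let X_S = 1 if S induces a K_4 (all C(4, 2) = 6 edges present). Then P(X_S = 1) = (1/2)^6 = 1/64. By linearity of expectation, E[# K_4] = C(191, 4) · (1/2)^6 = 53727345 / 64 = 839489.765625.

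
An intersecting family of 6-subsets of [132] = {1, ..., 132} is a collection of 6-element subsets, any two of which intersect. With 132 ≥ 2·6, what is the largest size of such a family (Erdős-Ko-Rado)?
max |F| = C(131, 5) = 297602656

The Erdős-Ko-Rado theorem states: for n ≥ 2k, an intersecting family of k-subsets of an n-element set has size at most C(n − 1, k − 1), with equality for 'star' families {A ⊆ [n] : |A| = k, i ∈ A} (fix an element i). For n = 132, k = 6: C(131, 5) = 297602656.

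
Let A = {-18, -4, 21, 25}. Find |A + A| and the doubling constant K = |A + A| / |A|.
K = |A + A| / |A| = 10/4 = 5/2

Enumerate A + A = {a + b : a, b ∈ A}. With |A| = 4, there are |A|^2 = 16 ordered sum pairs; collecting distinct values, A + A = {-36, -22, -8, 3, 7, 17, 21, 42, 46, 50}, so |A + A| = 10. Thus K = 10/4 = 5/2. For comparison, the minimum possible |A + A| over all 4-element sets is 2·4 − 1 = 7 (so min K = 7/4), attained only by arithmetic progressions.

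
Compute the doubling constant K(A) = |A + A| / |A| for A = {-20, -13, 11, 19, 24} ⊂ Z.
K = |A + A| / |A| = 15/5 = 3

Enumerate A + A = {a + b : a, b ∈ A}. With |A| = 5, there are |A|^2 = 25 ordered sum pairs; collecting distinct values, A + A = {-40, -33, -26, -9, -2, -1, 4, 6, 11, 22, 30, 35, 38, 43, 48}, so |A + A| = 15. Thus K = 15/5 = 3. For comparison, the minimum possible |A + A| over all 5-element sets is 2·5 − 1 = 9 (so min K = 9/5), attained only by arithmetic progressions.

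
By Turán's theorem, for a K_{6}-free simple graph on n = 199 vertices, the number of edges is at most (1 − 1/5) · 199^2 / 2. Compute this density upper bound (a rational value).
Turán density bound = (4/5) · 199^2/2 = 79202/5 ≈ 15840.4

Turán's theorem: ex(n, K_{r+1}) is achieved by the complete r-partite Turán graph T(n, r) with parts as balanced as possible, and is at most (1 − 1/r) · n^2/2. For r = 5, n = 199: the density bound is (4/5) · 39601/2 = 79202/5 ≈ 15840.4. The integer-valued extremum is e(T(199, 5)) = 15840, which is strictly less than the density bound 79202/5 since 5 ∤ 199 (the parts of T(199, 5) cannot all be equal).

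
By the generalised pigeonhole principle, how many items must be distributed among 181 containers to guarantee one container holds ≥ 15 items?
n = (15 − 1)·181 + 1 = 2535

By the generalised pigeonhole principle, to guarantee some box contains ≥ r objects we need more than (r − 1) · k objects total. Threshold: n = (r − 1) · k + 1. With r = 15 and k = 181: n = 14 · 181 + 1 = 2534 + 1 = 2535. For n = 2534 = 14 · 181, we can put exactly 14 objects in every box, avoiding 15 in any single one — so 2535 is tight.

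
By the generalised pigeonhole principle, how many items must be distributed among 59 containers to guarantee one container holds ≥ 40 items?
n = (40 − 1)·59 + 1 = 2302

By the generalised pigeonhole principle, to guarantee some box contains ≥ r objects we need more than (r − 1) · k objects total. Threshold: n = (r − 1) · k + 1. With r = 40 and k = 59: n = 39 · 59 + 1 = 2301 + 1 = 2302. For n = 2301 = 39 · 59, we can put exactly 39 objects in every box, avoiding 40 in any single one — so 2302 is tight.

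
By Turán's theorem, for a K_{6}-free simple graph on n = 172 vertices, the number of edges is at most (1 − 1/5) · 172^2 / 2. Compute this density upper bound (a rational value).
Turán density bound = (4/5) · 172^2/2 = 59168/5 ≈ 11833.6

Turán's theorem: ex(n, K_{r+1}) is achieved by the complete r-partite Turán graph T(n, r) with parts as balanced as possible, and is at most (1 − 1/r) · n^2/2. For r = 5, n = 172: the density bound is (4/5) · 29584/2 = 59168/5 ≈ 11833.6. The integer-valued extremum is e(T(172, 5)) = 11833, which is strictly less than the density bound 59168/5 since 5 ∤ 172 (the parts of T(172, 5) cannot all be equal).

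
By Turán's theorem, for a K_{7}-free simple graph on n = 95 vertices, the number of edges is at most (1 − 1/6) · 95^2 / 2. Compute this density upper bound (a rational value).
Turán density bound = (5/6) · 95^2/2 = 45125/12 ≈ 3760.4167

Turán's theorem: ex(n, K_{r+1}) is achieved by the complete r-partite Turán graph T(n, r) with parts as balanced as possible, and is at most (1 − 1/r) · n^2/2. For r = 6, n = 95: the density bound is (5/6) · 9025/2 = 45125/12 ≈ 3760.4167. The integer-valued extremum is e(T(95, 6)) = 3760, which is strictly less than the density bound 45125/12 since 6 ∤ 95 (the parts of T(95, 6) cannot all be equal).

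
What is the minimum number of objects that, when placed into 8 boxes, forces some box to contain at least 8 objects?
n = (8 − 1)·8 + 1 = 57

By the generalised pigeonhole principle, to guarantee some box contains ≥ r objects we need more than (r − 1) · k objects total. Threshold: n = (r − 1) · k + 1. With r = 8 and k = 8: n = 7 · 8 + 1 = 56 + 1 = 57. For n = 56 = 7 · 8, we can put exactly 7 objects in every box, avoiding 8 in any single one — so 57 is tight.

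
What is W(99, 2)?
W(99, 2) = 99 + 1 = 100

A 2-term AP is any pair of integers, so a monochromatic 2-AP exists iff some colour is used at least twice. With 99 colours, the colouring i ↦ i on {1, ..., 99} uses each colour once, avoiding any monochromatic pair, so W(99, 2) > 99. For {1, ..., 100}, pigeonhole forces two integers of the same colour, which form a monochromatic 2-AP. Hence W(99, 2) = 100.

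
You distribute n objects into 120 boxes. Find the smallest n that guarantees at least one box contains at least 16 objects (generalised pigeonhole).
n = (16 − 1)·120 + 1 = 1801

By the generalised pigeonhole principle, to guarantee some box contains ≥ r objects we need more than (r − 1) · k objects total. Threshold: n = (r − 1) · k + 1. With r = 16 and k = 120: n = 15 · 120 + 1 = 1800 + 1 = 1801. For n = 1800 = 15 · 120, we can put exactly 15 objects in every box, avoiding 16 in any single one — so 1801 is tight.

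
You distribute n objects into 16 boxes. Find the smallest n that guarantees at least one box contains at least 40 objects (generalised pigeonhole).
n = (40 − 1)·16 + 1 = 625

By the generalised pigeonhole principle, to guarantee some box contains ≥ r objects we need more than (r − 1) · k objects total. Threshold: n = (r − 1) · k + 1. With r = 40 and k = 16: n = 39 · 16 + 1 = 624 + 1 = 625. For n = 624 = 39 · 16, we can put exactly 39 objects in every box, avoiding 40 in any single one — so 625 is tight.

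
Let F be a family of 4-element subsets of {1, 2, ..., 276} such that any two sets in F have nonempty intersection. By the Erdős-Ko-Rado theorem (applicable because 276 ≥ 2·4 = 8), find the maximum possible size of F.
max |F| = C(275, 3) = 3428425

The Erdős-Ko-Rado theorem states: for n ≥ 2k, an intersecting family of k-subsets of an n-element set has size at most C(n − 1, k − 1), with equality for 'star' families {A ⊆ [n] : |A| = k, i ∈ A} (fix an element i). For n = 276, k = 4: C(275, 3) = 3428425.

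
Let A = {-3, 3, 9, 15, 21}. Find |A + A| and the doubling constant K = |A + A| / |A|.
K = |A + A| / |A| = 9/5

Enumerate A + A = {a + b : a, b ∈ A}. With |A| = 5, there are |A|^2 = 25 ordered sum pairs; collecting distinct values, A + A = {-6, 0, 6, 12, 18, 24, 30, 36, 42}, so |A + A| = 9. Thus K = 9/5. Here |A + A| = 2|A| − 1 = 9, the minimum possible — so K = 9/5 is minimal, which holds iff A is an arithmetic progression.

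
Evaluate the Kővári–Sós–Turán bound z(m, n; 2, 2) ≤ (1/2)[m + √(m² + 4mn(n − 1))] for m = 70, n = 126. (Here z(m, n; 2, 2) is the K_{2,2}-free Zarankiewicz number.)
z(70, 126; 2, 2) ≤ (1/2)[70 + √(70² + 4·70·126·125)] = (1/2)[70 + √4414900] = 1085.5832

Kővári–Sós–Turán: let r_1, ..., r_70 be the row sums and z = Σ r_i the total number of 1s. Each pair of columns can share at most one row with both entries 1 (else a 2×2 all-ones block appears), so Σ_i C(r_i, 2) ≤ C(126, 2) = 7875. By convexity Σ_i C(r_i, 2) ≥ 70·C(z/70, 2) = z(z − 70)/(2·70), giving z² − 70z − 70·126·125 ≤ 0 and hence z ≤ (1/2)[70 + √(4900 + 4·1102500)] = (1/2)[70 + √4414900] ≈ (1/2)(70 + 2101.1663) = 1085.5832.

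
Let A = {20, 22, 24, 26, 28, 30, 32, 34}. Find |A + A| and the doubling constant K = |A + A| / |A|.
K = |A + A| / |A| = 15/8

Enumerate A + A = {a + b : a, b ∈ A}. With |A| = 8, there are |A|^2 = 64 ordered sum pairs; collecting distinct values, A + A = {40, 42, 44, 46, 48, 50, 52, 54, 56, 58, 60, 62, 64, 66, 68}, so |A + A| = 15. Thus K = 15/8. Here |A + A| = 2|A| − 1 = 15, the minimum possible — so K = 15/8 is minimal, which holds iff A is an arithmetic progression.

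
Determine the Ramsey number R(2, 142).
R(2, 142) = 142

R(2, k) = k for all k ≥ 2: in a 2-colouring of K_k, either some edge is red (a red K_2) or all edges are blue (a blue K_k). And K_{141} coloured all-blue has no blue K_142, so R(2, 142) > 141. Hence R(2, 142) = 142.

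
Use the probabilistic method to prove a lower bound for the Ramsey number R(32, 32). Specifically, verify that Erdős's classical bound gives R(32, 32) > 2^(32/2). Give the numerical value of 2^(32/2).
2^(32/2) = 65536; so R(32, 32) > 65536

Colour each edge of K_n uniformly at random with red/blue. The expected number of monochromatic K_32 is C(n, 32) · 2 · 2^(−C(32,2)). If C(n, 32) · 2^(1 − C(32,2)) < 1, then with positive probability no monochromatic K_32 exists, so R(32, 32) > n. The standard estimate C(n, 32) ≤ n^32/32! shows this inequality holds whenever n ≤ 2^(32/2) (since 32! · 2^(C(32,2) − 1) > 2^(32^2/2) ≥ n^32). Hence R(32, 32) > 2^(32/2) = 65536.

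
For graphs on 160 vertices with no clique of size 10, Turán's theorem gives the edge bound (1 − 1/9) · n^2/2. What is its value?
Turán density bound = (8/9) · 160^2/2 = 102400/9 ≈ 11377.7778

Turán's theorem: ex(n, K_{r+1}) is achieved by the complete r-partite Turán graph T(n, r) with parts as balanced as possible, and is at most (1 − 1/r) · n^2/2. For r = 9, n = 160: the density bound is (8/9) · 25600/2 = 102400/9 ≈ 11377.7778. The integer-valued extremum is e(T(160, 9)) = 11377, which is strictly less than the density bound 102400/9 since 9 ∤ 160 (the parts of T(160, 9) cannot all be equal).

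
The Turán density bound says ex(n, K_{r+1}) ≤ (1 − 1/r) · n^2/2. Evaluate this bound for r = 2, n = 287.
Turán density bound = (1/2) · 287^2/2 = 82369/4 ≈ 20592.25

Turán's theorem: ex(n, K_{r+1}) is achieved by the complete r-partite Turán graph T(n, r) with parts as balanced as possible, and is at most (1 − 1/r) · n^2/2. For r = 2, n = 287: the density bound is (1/2) · 82369/2 = 82369/4 ≈ 20592.25. The integer-valued extremum is e(T(287, 2)) = 20592, which is strictly less than the density bound 82369/4 since 2 ∤ 287 (the parts of T(287, 2) cannot all be equal).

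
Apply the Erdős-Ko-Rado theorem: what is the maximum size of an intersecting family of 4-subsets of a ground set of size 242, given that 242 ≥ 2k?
max |F| = C(241, 3) = 2303960

The Erdős-Ko-Rado theorem states: for n ≥ 2k, an intersecting family of k-subsets of an n-element set has size at most C(n − 1, k − 1), with equality for 'star' families {A ⊆ [n] : |A| = k, i ∈ A} (fix an element i). For n = 242, k = 4: C(241, 3) = 2303960.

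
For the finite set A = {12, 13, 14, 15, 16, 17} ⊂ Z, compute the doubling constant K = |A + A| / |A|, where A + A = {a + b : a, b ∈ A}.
K = |A + A| / |A| = 11/6

Enumerate A + A = {a + b : a, b ∈ A}. With |A| = 6, there are |A|^2 = 36 ordered sum pairs; collecting distinct values, A + A = {24, 25, 26, 27, 28, 29, 30, 31, 32, 33, 34}, so |A + A| = 11. Thus K = 11/6. Here |A + A| = 2|A| − 1 = 11, the minimum possible — so K = 11/6 is minimal, which holds iff A is an arithmetic progression.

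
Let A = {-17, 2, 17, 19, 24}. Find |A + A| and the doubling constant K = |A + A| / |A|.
K = |A + A| / |A| = 15/5 = 3

Enumerate A + A = {a + b : a, b ∈ A}. With |A| = 5, there are |A|^2 = 25 ordered sum pairs; collecting distinct values, A + A = {-34, -15, 0, 2, 4, 7, 19, 21, 26, 34, 36, 38, 41, 43, 48}, so |A + A| = 15. Thus K = 15/5 = 3. For comparison, the minimum possible |A + A| over all 5-element sets is 2·5 − 1 = 9 (so min K = 9/5), attained only by arithmetic progressions.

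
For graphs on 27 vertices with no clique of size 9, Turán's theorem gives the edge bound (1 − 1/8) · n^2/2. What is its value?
Turán density bound = (7/8) · 27^2/2 = 5103/16 ≈ 318.9375

Turán's theorem: ex(n, K_{r+1}) is achieved by the complete r-partite Turán graph T(n, r) with parts as balanced as possible, and is at most (1 − 1/r) · n^2/2. For r = 8, n = 27: the density bound is (7/8) · 729/2 = 5103/16 ≈ 318.9375. The integer-valued extremum is e(T(27, 8)) = 318, which is strictly less than the density bound 5103/16 since 8 ∤ 27 (the parts of T(27, 8) cannot all be equal).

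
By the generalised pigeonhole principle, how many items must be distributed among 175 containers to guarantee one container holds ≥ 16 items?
n = (16 − 1)·175 + 1 = 2626

By the generalised pigeonhole principle, to guarantee some box contains ≥ r objects we need more than (r − 1) · k objects total. Threshold: n = (r − 1) · k + 1. With r = 16 and k = 175: n = 15 · 175 + 1 = 2625 + 1 = 2626. For n = 2625 = 15 · 175, we can put exactly 15 objects in every box, avoiding 16 in any single one — so 2626 is tight.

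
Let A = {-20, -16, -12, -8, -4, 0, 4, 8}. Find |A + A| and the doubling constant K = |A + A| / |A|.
K = |A + A| / |A| = 15/8

Enumerate A + A = {a + b : a, b ∈ A}. With |A| = 8, there are |A|^2 = 64 ordered sum pairs; collecting distinct values, A + A = {-40, -36, -32, -28, -24, -20, -16, -12, -8, -4, 0, 4, 8, 12, 16}, so |A + A| = 15. Thus K = 15/8. Here |A + A| = 2|A| − 1 = 15, the minimum possible — so K = 15/8 is minimal, which holds iff A is an arithmetic progression.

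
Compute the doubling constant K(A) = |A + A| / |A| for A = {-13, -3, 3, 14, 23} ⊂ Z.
K = |A + A| / |A| = 15/5 = 3

Enumerate A + A = {a + b : a, b ∈ A}. With |A| = 5, there are |A|^2 = 25 ordered sum pairs; collecting distinct values, A + A = {-26, -16, -10, -6, 0, 1, 6, 10, 11, 17, 20, 26, 28, 37, 46}, so |A + A| = 15. Thus K = 15/5 = 3. For comparison, the minimum possible |A + A| over all 5-element sets is 2·5 − 1 = 9 (so min K = 9/5), attained only by arithmetic progressions.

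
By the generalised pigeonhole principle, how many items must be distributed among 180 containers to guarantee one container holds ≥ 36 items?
n = (36 − 1)·180 + 1 = 6301

By the generalised pigeonhole principle, to guarantee some box contains ≥ r objects we need more than (r − 1) · k objects total. Threshold: n = (r − 1) · k + 1. With r = 36 and k = 180: n = 35 · 180 + 1 = 6300 + 1 = 6301. For n = 6300 = 35 · 180, we can put exactly 35 objects in every box, avoiding 36 in any single one — so 6301 is tight.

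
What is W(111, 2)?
W(111, 2) = 111 + 1 = 112

A 2-term AP is any pair of integers, so a monochromatic 2-AP exists iff some colour is used at least twice. With 111 colours, the colouring i ↦ i on {1, ..., 111} uses each colour once, avoiding any monochromatic pair, so W(111, 2) > 111. For {1, ..., 112}, pigeonhole forces two integers of the same colour, which form a monochromatic 2-AP. Hence W(111, 2) = 112.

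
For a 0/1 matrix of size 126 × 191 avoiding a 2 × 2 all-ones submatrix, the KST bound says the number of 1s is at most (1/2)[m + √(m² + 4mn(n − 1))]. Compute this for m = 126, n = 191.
z(126, 191; 2, 2) ≤ (1/2)[126 + √(126² + 4·126·191·190)] = (1/2)[126 + √18306036] = 2202.2777

Kővári–Sós–Turán: let r_1, ..., r_126 be the row sums and z = Σ r_i the total number of 1s. Each pair of columns can share at most one row with both entries 1 (else a 2×2 all-ones block appears), so Σ_i C(r_i, 2) ≤ C(191, 2) = 18145. By convexity Σ_i C(r_i, 2) ≥ 126·C(z/126, 2) = z(z − 126)/(2·126), giving z² − 126z − 126·191·190 ≤ 0 and hence z ≤ (1/2)[126 + √(15876 + 4·4572540)] = (1/2)[126 + √18306036] ≈ (1/2)(126 + 4278.5554) = 2202.2777.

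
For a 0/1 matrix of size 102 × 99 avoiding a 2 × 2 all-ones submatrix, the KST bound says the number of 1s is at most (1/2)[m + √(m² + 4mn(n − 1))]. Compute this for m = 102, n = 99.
z(102, 99; 2, 2) ≤ (1/2)[102 + √(102² + 4·102·99·98)] = (1/2)[102 + √3968820] = 1047.0949

Kővári–Sós–Turán: let r_1, ..., r_102 be the row sums and z = Σ r_i the total number of 1s. Each pair of columns can share at most one row with both entries 1 (else a 2×2 all-ones block appears), so Σ_i C(r_i, 2) ≤ C(99, 2) = 4851. By convexity Σ_i C(r_i, 2) ≥ 102·C(z/102, 2) = z(z − 102)/(2·102), giving z² − 102z − 102·99·98 ≤ 0 and hence z ≤ (1/2)[102 + √(10404 + 4·989604)] = (1/2)[102 + √3968820] ≈ (1/2)(102 + 1992.1897) = 1047.0949.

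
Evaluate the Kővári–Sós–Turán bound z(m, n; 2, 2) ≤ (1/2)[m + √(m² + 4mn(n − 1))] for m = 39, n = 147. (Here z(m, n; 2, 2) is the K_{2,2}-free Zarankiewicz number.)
z(39, 147; 2, 2) ≤ (1/2)[39 + √(39² + 4·39·147·146)] = (1/2)[39 + √3349593] = 934.5947

Kővári–Sós–Turán: let r_1, ..., r_39 be the row sums and z = Σ r_i the total number of 1s. Each pair of columns can share at most one row with both entries 1 (else a 2×2 all-ones block appears), so Σ_i C(r_i, 2) ≤ C(147, 2) = 10731. By convexity Σ_i C(r_i, 2) ≥ 39·C(z/39, 2) = z(z − 39)/(2·39), giving z² − 39z − 39·147·146 ≤ 0 and hence z ≤ (1/2)[39 + √(1521 + 4·837018)] = (1/2)[39 + √3349593] ≈ (1/2)(39 + 1830.1893) = 934.5947.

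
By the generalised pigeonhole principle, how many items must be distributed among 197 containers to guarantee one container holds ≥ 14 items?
n = (14 − 1)·197 + 1 = 2562

By the generalised pigeonhole principle, to guarantee some box contains ≥ r objects we need more than (r − 1) · k objects total. Threshold: n = (r − 1) · k + 1. With r = 14 and k = 197: n = 13 · 197 + 1 = 2561 + 1 = 2562. For n = 2561 = 13 · 197, we can put exactly 13 objects in every box, avoiding 14 in any single one — so 2562 is tight.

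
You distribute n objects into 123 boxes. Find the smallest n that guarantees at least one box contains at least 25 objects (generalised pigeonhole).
n = (25 − 1)·123 + 1 = 2953

By the generalised pigeonhole principle, to guarantee some box contains ≥ r objects we need more than (r − 1) · k objects total. Threshold: n = (r − 1) · k + 1. With r = 25 and k = 123: n = 24 · 123 + 1 = 2952 + 1 = 2953. For n = 2952 = 24 · 123, we can put exactly 24 objects in every box, avoiding 25 in any single one — so 2953 is tight.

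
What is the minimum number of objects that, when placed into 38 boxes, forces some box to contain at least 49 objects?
n = (49 − 1)·38 + 1 = 1825

By the generalised pigeonhole principle, to guarantee some box contains ≥ r objects we need more than (r − 1) · k objects total. Threshold: n = (r − 1) · k + 1. With r = 49 and k = 38: n = 48 · 38 + 1 = 1824 + 1 = 1825. For n = 1824 = 48 · 38, we can put exactly 48 objects in every box, avoiding 49 in any single one — so 1825 is tight.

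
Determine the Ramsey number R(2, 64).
R(2, 64) = 64

R(2, k) = k for all k ≥ 2: in a 2-colouring of K_k, either some edge is red (a red K_2) or all edges are blue (a blue K_k). And K_{63} coloured all-blue has no blue K_64, so R(2, 64) > 63. Hence R(2, 64) = 64.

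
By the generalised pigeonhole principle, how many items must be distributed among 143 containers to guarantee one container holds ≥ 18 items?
n = (18 − 1)·143 + 1 = 2432

By the generalised pigeonhole principle, to guarantee some box contains ≥ r objects we need more than (r − 1) · k objects total. Threshold: n = (r − 1) · k + 1. With r = 18 and k = 143: n = 17 · 143 + 1 = 2431 + 1 = 2432. For n = 2431 = 17 · 143, we can put exactly 17 objects in every box, avoiding 18 in any single one — so 2432 is tight.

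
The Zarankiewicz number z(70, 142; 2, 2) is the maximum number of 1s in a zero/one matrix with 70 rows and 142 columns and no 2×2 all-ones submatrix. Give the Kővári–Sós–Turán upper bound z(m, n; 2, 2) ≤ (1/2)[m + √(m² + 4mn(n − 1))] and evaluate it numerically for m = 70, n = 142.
z(70, 142; 2, 2) ≤ (1/2)[70 + √(70² + 4·70·142·141)] = (1/2)[70 + √5611060] = 1219.3838

Kővári–Sós–Turán: let r_1, ..., r_70 be the row sums and z = Σ r_i the total number of 1s. Each pair of columns can share at most one row with both entries 1 (else a 2×2 all-ones block appears), so Σ_i C(r_i, 2) ≤ C(142, 2) = 10011. By convexity Σ_i C(r_i, 2) ≥ 70·C(z/70, 2) = z(z − 70)/(2·70), giving z² − 70z − 70·142·141 ≤ 0 and hence z ≤ (1/2)[70 + √(4900 + 4·1401540)] = (1/2)[70 + √5611060] ≈ (1/2)(70 + 2368.7676) = 1219.3838.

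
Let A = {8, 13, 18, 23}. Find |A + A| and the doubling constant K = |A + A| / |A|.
K = |A + A| / |A| = 7/4

Enumerate A + A = {a + b : a, b ∈ A}. With |A| = 4, there are |A|^2 = 16 ordered sum pairs; collecting distinct values, A + A = {16, 21, 26, 31, 36, 41, 46}, so |A + A| = 7. Thus K = 7/4. Here |A + A| = 2|A| − 1 = 7, the minimum possible — so K = 7/4 is minimal, which holds iff A is an arithmetic progression.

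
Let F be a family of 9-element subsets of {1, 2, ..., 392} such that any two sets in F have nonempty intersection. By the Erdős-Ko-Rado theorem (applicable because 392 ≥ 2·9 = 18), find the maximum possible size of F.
max |F| = C(391, 8) = 12606437977539120

Erdős-Ko-Rado (1961): when n ≥ 2k, max |F| = C(n−1, k−1). The bound is attained by the star {A : i ∈ A} for any fixed i ∈ [n]. Here C(392−1, 9−1) = C(391, 8) = 12606437977539120.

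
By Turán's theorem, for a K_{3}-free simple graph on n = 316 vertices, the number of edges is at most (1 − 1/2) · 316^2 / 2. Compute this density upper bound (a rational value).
Turán density bound = (1/2) · 316^2/2 = 24964

Turán's theorem: ex(n, K_{r+1}) is achieved by the complete r-partite Turán graph T(n, r) with parts as balanced as possible, and is at most (1 − 1/r) · n^2/2. For r = 2, n = 316: the density bound is (1/2) · 99856/2 = 24964. Since 2 ∣ 316, the Turán graph T(316, 2) has parts of equal size 158, and its edge count e(T(316, 2)) = 24964 attains the density bound exactly.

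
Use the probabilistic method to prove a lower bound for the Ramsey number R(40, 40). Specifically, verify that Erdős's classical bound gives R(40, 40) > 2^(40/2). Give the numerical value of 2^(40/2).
2^(40/2) = 1048576; so R(40, 40) > 1048576

Colour each edge of K_n uniformly at random with red/blue. The expected number of monochromatic K_40 is C(n, 40) · 2 · 2^(−C(40,2)). If C(n, 40) · 2^(1 − C(40,2)) < 1, then with positive probability no monochromatic K_40 exists, so R(40, 40) > n. The standard estimate C(n, 40) ≤ n^40/40! shows this inequality holds whenever n ≤ 2^(40/2) (since 40! · 2^(C(40,2) − 1) > 2^(40^2/2) ≥ n^40). Hence R(40, 40) > 2^(40/2) = 1048576.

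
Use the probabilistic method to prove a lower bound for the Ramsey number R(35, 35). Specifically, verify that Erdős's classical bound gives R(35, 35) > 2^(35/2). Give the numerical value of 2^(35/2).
2^(35/2) = 185363.8; so R(35, 35) > 185363.8

Colour each edge of K_n uniformly at random with red/blue. The expected number of monochromatic K_35 is C(n, 35) · 2 · 2^(−C(35,2)). If C(n, 35) · 2^(1 − C(35,2)) < 1, then with positive probability no monochromatic K_35 exists, so R(35, 35) > n. The standard estimate C(n, 35) ≤ n^35/35! shows this inequality holds whenever n ≤ 2^(35/2) (since 35! · 2^(C(35,2) − 1) > 2^(35^2/2) ≥ n^35). Hence R(35, 35) > 2^(35/2) = 185363.8.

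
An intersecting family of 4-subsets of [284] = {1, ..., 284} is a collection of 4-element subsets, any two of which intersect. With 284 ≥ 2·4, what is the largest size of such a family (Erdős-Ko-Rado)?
max |F| = C(283, 3) = 3737581

The Erdős-Ko-Rado theorem states: for n ≥ 2k, an intersecting family of k-subsets of an n-element set has size at most C(n − 1, k − 1), with equality for 'star' families {A ⊆ [n] : |A| = k, i ∈ A} (fix an element i). For n = 284, k = 4: C(283, 3) = 3737581.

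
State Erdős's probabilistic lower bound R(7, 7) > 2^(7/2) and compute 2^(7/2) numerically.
2^(7/2) = 11.3137; so R(7, 7) > 11.3137

Colour each edge of K_n uniformly at random with red/blue. The expected number of monochromatic K_7 is C(n, 7) · 2 · 2^(−C(7,2)). If C(n, 7) · 2^(1 − C(7,2)) < 1, then with positive probability no monochromatic K_7 exists, so R(7, 7) > n. The standard estimate C(n, 7) ≤ n^7/7! shows this inequality holds whenever n ≤ 2^(7/2) (since 7! · 2^(C(7,2) − 1) > 2^(7^2/2) ≥ n^7). Hence R(7, 7) > 2^(7/2) = 11.3137.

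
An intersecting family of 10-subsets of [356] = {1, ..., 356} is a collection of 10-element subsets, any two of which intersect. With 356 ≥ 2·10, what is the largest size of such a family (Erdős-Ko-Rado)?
max |F| = C(355, 9) = 222789776381129100

The Erdős-Ko-Rado theorem states: for n ≥ 2k, an intersecting family of k-subsets of an n-element set has size at most C(n − 1, k − 1), with equality for 'star' families {A ⊆ [n] : |A| = k, i ∈ A} (fix an element i). For n = 356, k = 10: C(355, 9) = 222789776381129100.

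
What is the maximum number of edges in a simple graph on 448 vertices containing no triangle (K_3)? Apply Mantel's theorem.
ex(448, K_3) = ⌊448^2/4⌋ = 50176

Mantel (1907): a triangle-free graph on n vertices has at most ⌊n^2/4⌋ edges, with equality for the complete bipartite graph K_{⌊n/2⌋, ⌈n/2⌉}. For n = 448: ⌊448^2/4⌋ = ⌊200704/4⌋ = 50176. The extremal graph is K_{224, 224}, which has 224·224 = 50176 edges.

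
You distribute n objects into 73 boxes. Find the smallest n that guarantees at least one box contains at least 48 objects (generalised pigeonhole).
n = (48 − 1)·73 + 1 = 3432

By the generalised pigeonhole principle, to guarantee some box contains ≥ r objects we need more than (r − 1) · k objects total. Threshold: n = (r − 1) · k + 1. With r = 48 and k = 73: n = 47 · 73 + 1 = 3431 + 1 = 3432. For n = 3431 = 47 · 73, we can put exactly 47 objects in every box, avoiding 48 in any single one — so 3432 is tight.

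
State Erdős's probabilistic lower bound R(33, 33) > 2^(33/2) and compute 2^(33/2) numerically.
2^(33/2) = 92681.9; so R(33, 33) > 92681.9

Colour each edge of K_n uniformly at random with red/blue. The expected number of monochromatic K_33 is C(n, 33) · 2 · 2^(−C(33,2)). If C(n, 33) · 2^(1 − C(33,2)) < 1, then with positive probability no monochromatic K_33 exists, so R(33, 33) > n. The standard estimate C(n, 33) ≤ n^33/33! shows this inequality holds whenever n ≤ 2^(33/2) (since 33! · 2^(C(33,2) − 1) > 2^(33^2/2) ≥ n^33). Hence R(33, 33) > 2^(33/2) = 92681.9.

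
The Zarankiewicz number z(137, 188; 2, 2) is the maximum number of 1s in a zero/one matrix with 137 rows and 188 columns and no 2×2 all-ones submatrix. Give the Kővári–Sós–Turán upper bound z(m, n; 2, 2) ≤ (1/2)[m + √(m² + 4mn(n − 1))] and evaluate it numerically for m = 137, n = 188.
z(137, 188; 2, 2) ≤ (1/2)[137 + √(137² + 4·137·188·187)] = (1/2)[137 + √19284257] = 2264.1922

Kővári–Sós–Turán: let r_1, ..., r_137 be the row sums and z = Σ r_i the total number of 1s. Each pair of columns can share at most one row with both entries 1 (else a 2×2 all-ones block appears), so Σ_i C(r_i, 2) ≤ C(188, 2) = 17578. By convexity Σ_i C(r_i, 2) ≥ 137·C(z/137, 2) = z(z − 137)/(2·137), giving z² − 137z − 137·188·187 ≤ 0 and hence z ≤ (1/2)[137 + √(18769 + 4·4816372)] = (1/2)[137 + √19284257] ≈ (1/2)(137 + 4391.3844) = 2264.1922.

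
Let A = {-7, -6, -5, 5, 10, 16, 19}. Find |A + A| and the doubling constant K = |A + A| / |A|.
K = |A + A| / |A| = 26/7

Enumerate A + A = {a + b : a, b ∈ A}. With |A| = 7, there are |A|^2 = 49 ordered sum pairs; collecting distinct values, A + A = {-14, -13, -12, -11, -10, -2, -1, 0, 3, 4, 5, 9, 10, 11, 12, 13, 14, 15, 20, 21, 24, 26, 29, 32, 35, 38}, so |A + A| = 26. Thus K = 26/7. For comparison, the minimum possible |A + A| over all 7-element sets is 2·7 − 1 = 13 (so min K = 13/7), attained only by arithmetic progressions.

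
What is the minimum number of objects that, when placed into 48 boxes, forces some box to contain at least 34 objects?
n = (34 − 1)·48 + 1 = 1585

By the generalised pigeonhole principle, to guarantee some box contains ≥ r objects we need more than (r − 1) · k objects total. Threshold: n = (r − 1) · k + 1. With r = 34 and k = 48: n = 33 · 48 + 1 = 1584 + 1 = 1585. For n = 1584 = 33 · 48, we can put exactly 33 objects in every box, avoiding 34 in any single one — so 1585 is tight.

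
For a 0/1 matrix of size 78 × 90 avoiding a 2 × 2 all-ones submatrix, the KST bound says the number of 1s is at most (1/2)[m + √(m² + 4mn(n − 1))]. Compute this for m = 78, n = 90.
z(78, 90; 2, 2) ≤ (1/2)[78 + √(78² + 4·78·90·89)] = (1/2)[78 + √2505204] = 830.3918

Kővári–Sós–Turán: let r_1, ..., r_78 be the row sums and z = Σ r_i the total number of 1s. Each pair of columns can share at most one row with both entries 1 (else a 2×2 all-ones block appears), so Σ_i C(r_i, 2) ≤ C(90, 2) = 4005. By convexity Σ_i C(r_i, 2) ≥ 78·C(z/78, 2) = z(z − 78)/(2·78), giving z² − 78z − 78·90·89 ≤ 0 and hence z ≤ (1/2)[78 + √(6084 + 4·624780)] = (1/2)[78 + √2505204] ≈ (1/2)(78 + 1582.7836) = 830.3918.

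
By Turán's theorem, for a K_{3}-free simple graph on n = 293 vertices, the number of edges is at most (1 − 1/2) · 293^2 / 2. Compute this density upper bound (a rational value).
Turán density bound = (1/2) · 293^2/2 = 85849/4 ≈ 21462.25

Turán's theorem: ex(n, K_{r+1}) is achieved by the complete r-partite Turán graph T(n, r) with parts as balanced as possible, and is at most (1 − 1/r) · n^2/2. For r = 2, n = 293: the density bound is (1/2) · 85849/2 = 85849/4 ≈ 21462.25. The integer-valued extremum is e(T(293, 2)) = 21462, which is strictly less than the density bound 85849/4 since 2 ∤ 293 (the parts of T(293, 2) cannot all be equal).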